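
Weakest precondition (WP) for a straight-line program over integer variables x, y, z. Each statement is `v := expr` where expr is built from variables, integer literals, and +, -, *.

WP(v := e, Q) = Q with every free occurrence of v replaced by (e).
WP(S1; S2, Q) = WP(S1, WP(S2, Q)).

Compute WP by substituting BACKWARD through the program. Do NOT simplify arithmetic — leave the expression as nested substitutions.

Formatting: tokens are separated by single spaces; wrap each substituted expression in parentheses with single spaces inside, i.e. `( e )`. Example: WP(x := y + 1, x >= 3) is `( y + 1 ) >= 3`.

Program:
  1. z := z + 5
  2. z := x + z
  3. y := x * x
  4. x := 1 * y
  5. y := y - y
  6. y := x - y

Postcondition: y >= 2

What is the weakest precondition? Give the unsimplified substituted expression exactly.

post: y >= 2
stmt 6: y := x - y  -- replace 1 occurrence(s) of y with (x - y)
  => ( x - y ) >= 2
stmt 5: y := y - y  -- replace 1 occurrence(s) of y with (y - y)
  => ( x - ( y - y ) ) >= 2
stmt 4: x := 1 * y  -- replace 1 occurrence(s) of x with (1 * y)
  => ( ( 1 * y ) - ( y - y ) ) >= 2
stmt 3: y := x * x  -- replace 3 occurrence(s) of y with (x * x)
  => ( ( 1 * ( x * x ) ) - ( ( x * x ) - ( x * x ) ) ) >= 2
stmt 2: z := x + z  -- replace 0 occurrence(s) of z with (x + z)
  => ( ( 1 * ( x * x ) ) - ( ( x * x ) - ( x * x ) ) ) >= 2
stmt 1: z := z + 5  -- replace 0 occurrence(s) of z with (z + 5)
  => ( ( 1 * ( x * x ) ) - ( ( x * x ) - ( x * x ) ) ) >= 2

Answer: ( ( 1 * ( x * x ) ) - ( ( x * x ) - ( x * x ) ) ) >= 2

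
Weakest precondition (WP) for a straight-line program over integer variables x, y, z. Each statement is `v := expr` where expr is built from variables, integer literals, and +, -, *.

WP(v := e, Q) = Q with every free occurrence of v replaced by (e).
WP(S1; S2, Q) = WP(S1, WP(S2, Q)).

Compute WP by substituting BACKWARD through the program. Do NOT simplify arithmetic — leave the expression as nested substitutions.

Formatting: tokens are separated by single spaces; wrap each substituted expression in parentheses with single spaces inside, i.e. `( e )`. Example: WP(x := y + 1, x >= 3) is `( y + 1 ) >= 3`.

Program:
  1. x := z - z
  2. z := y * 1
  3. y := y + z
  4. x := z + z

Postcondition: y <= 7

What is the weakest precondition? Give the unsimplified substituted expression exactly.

post: y <= 7
stmt 4: x := z + z  -- replace 0 occurrence(s) of x with (z + z)
  => y <= 7
stmt 3: y := y + z  -- replace 1 occurrence(s) of y with (y + z)
  => ( y + z ) <= 7
stmt 2: z := y * 1  -- replace 1 occurrence(s) of z with (y * 1)
  => ( y + ( y * 1 ) ) <= 7
stmt 1: x := z - z  -- replace 0 occurrence(s) of x with (z - z)
  => ( y + ( y * 1 ) ) <= 7

Answer: ( y + ( y * 1 ) ) <= 7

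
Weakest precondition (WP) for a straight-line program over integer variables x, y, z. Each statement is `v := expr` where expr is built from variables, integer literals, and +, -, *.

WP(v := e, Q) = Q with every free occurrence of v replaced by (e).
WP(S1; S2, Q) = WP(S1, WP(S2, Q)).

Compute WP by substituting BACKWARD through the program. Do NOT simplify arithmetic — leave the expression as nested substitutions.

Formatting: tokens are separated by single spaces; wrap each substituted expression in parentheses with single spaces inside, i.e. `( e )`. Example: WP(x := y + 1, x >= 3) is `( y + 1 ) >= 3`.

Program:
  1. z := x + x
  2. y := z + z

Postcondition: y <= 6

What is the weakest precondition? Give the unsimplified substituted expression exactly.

Answer: ( ( x + x ) + ( x + x ) ) <= 6

Derivation:
post: y <= 6
stmt 2: y := z + z  -- replace 1 occurrence(s) of y with (z + z)
  => ( z + z ) <= 6
stmt 1: z := x + x  -- replace 2 occurrence(s) of z with (x + x)
  => ( ( x + x ) + ( x + x ) ) <= 6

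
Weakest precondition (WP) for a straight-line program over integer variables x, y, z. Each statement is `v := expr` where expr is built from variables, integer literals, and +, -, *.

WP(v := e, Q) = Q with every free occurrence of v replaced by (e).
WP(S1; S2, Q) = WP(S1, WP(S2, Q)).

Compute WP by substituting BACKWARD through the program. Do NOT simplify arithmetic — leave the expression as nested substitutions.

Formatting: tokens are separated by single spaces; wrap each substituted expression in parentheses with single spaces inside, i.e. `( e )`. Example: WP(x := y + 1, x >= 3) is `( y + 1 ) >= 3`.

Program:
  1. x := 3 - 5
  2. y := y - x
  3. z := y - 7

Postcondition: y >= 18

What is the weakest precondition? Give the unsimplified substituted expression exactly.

post: y >= 18
stmt 3: z := y - 7  -- replace 0 occurrence(s) of z with (y - 7)
  => y >= 18
stmt 2: y := y - x  -- replace 1 occurrence(s) of y with (y - x)
  => ( y - x ) >= 18
stmt 1: x := 3 - 5  -- replace 1 occurrence(s) of x with (3 - 5)
  => ( y - ( 3 - 5 ) ) >= 18

Answer: ( y - ( 3 - 5 ) ) >= 18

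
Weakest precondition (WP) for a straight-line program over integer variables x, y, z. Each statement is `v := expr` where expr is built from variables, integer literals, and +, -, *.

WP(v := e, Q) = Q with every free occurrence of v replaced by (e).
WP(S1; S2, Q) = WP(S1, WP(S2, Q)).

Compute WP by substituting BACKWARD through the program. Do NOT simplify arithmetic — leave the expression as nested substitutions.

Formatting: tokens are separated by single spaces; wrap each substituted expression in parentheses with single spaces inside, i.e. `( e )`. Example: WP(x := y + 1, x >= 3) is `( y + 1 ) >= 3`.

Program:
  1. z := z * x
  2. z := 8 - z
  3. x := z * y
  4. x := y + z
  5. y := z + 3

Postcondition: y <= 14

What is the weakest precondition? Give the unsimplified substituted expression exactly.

post: y <= 14
stmt 5: y := z + 3  -- replace 1 occurrence(s) of y with (z + 3)
  => ( z + 3 ) <= 14
stmt 4: x := y + z  -- replace 0 occurrence(s) of x with (y + z)
  => ( z + 3 ) <= 14
stmt 3: x := z * y  -- replace 0 occurrence(s) of x with (z * y)
  => ( z + 3 ) <= 14
stmt 2: z := 8 - z  -- replace 1 occurrence(s) of z with (8 - z)
  => ( ( 8 - z ) + 3 ) <= 14
stmt 1: z := z * x  -- replace 1 occurrence(s) of z with (z * x)
  => ( ( 8 - ( z * x ) ) + 3 ) <= 14

Answer: ( ( 8 - ( z * x ) ) + 3 ) <= 14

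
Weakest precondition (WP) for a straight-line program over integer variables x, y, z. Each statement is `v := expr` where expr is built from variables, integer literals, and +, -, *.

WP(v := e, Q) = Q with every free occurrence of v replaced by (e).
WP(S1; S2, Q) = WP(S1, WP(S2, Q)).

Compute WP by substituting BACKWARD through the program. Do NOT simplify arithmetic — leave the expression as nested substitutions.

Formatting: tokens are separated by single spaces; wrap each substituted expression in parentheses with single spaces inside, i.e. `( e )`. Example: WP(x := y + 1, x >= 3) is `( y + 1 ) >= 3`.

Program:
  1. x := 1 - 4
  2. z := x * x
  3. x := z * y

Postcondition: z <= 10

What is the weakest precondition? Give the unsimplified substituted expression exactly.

Answer: ( ( 1 - 4 ) * ( 1 - 4 ) ) <= 10

Derivation:
post: z <= 10
stmt 3: x := z * y  -- replace 0 occurrence(s) of x with (z * y)
  => z <= 10
stmt 2: z := x * x  -- replace 1 occurrence(s) of z with (x * x)
  => ( x * x ) <= 10
stmt 1: x := 1 - 4  -- replace 2 occurrence(s) of x with (1 - 4)
  => ( ( 1 - 4 ) * ( 1 - 4 ) ) <= 10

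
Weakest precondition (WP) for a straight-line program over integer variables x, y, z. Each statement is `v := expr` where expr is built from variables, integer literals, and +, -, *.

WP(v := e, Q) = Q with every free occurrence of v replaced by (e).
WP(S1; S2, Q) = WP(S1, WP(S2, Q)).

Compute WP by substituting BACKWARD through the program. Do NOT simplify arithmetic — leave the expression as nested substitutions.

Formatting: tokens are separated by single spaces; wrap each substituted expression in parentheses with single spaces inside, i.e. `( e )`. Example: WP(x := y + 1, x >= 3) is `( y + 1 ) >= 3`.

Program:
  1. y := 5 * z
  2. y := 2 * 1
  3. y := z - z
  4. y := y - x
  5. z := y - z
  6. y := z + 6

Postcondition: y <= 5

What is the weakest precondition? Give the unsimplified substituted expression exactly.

Answer: ( ( ( ( z - z ) - x ) - z ) + 6 ) <= 5

Derivation:
post: y <= 5
stmt 6: y := z + 6  -- replace 1 occurrence(s) of y with (z + 6)
  => ( z + 6 ) <= 5
stmt 5: z := y - z  -- replace 1 occurrence(s) of z with (y - z)
  => ( ( y - z ) + 6 ) <= 5
stmt 4: y := y - x  -- replace 1 occurrence(s) of y with (y - x)
  => ( ( ( y - x ) - z ) + 6 ) <= 5
stmt 3: y := z - z  -- replace 1 occurrence(s) of y with (z - z)
  => ( ( ( ( z - z ) - x ) - z ) + 6 ) <= 5
stmt 2: y := 2 * 1  -- replace 0 occurrence(s) of y with (2 * 1)
  => ( ( ( ( z - z ) - x ) - z ) + 6 ) <= 5
stmt 1: y := 5 * z  -- replace 0 occurrence(s) of y with (5 * z)
  => ( ( ( ( z - z ) - x ) - z ) + 6 ) <= 5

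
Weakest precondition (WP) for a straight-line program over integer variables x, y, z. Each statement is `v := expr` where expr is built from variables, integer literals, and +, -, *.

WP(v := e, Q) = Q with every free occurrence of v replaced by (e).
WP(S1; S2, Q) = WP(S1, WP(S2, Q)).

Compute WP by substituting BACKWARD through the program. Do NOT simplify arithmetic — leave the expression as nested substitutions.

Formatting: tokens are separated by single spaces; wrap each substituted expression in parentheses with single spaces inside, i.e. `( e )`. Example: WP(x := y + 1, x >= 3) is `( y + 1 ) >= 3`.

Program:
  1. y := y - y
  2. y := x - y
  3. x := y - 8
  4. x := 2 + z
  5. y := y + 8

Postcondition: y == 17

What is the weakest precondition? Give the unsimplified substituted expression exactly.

post: y == 17
stmt 5: y := y + 8  -- replace 1 occurrence(s) of y with (y + 8)
  => ( y + 8 ) == 17
stmt 4: x := 2 + z  -- replace 0 occurrence(s) of x with (2 + z)
  => ( y + 8 ) == 17
stmt 3: x := y - 8  -- replace 0 occurrence(s) of x with (y - 8)
  => ( y + 8 ) == 17
stmt 2: y := x - y  -- replace 1 occurrence(s) of y with (x - y)
  => ( ( x - y ) + 8 ) == 17
stmt 1: y := y - y  -- replace 1 occurrence(s) of y with (y - y)
  => ( ( x - ( y - y ) ) + 8 ) == 17

Answer: ( ( x - ( y - y ) ) + 8 ) == 17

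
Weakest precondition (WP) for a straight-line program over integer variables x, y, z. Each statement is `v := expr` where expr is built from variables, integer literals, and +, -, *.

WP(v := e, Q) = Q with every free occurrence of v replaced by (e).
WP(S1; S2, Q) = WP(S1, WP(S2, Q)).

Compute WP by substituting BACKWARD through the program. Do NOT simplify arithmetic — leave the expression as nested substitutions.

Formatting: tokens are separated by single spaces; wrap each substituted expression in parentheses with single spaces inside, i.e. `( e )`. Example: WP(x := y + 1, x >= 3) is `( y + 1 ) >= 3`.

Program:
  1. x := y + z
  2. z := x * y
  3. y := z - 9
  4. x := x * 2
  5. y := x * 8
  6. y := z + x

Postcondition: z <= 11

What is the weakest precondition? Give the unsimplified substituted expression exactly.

Answer: ( ( y + z ) * y ) <= 11

Derivation:
post: z <= 11
stmt 6: y := z + x  -- replace 0 occurrence(s) of y with (z + x)
  => z <= 11
stmt 5: y := x * 8  -- replace 0 occurrence(s) of y with (x * 8)
  => z <= 11
stmt 4: x := x * 2  -- replace 0 occurrence(s) of x with (x * 2)
  => z <= 11
stmt 3: y := z - 9  -- replace 0 occurrence(s) of y with (z - 9)
  => z <= 11
stmt 2: z := x * y  -- replace 1 occurrence(s) of z with (x * y)
  => ( x * y ) <= 11
stmt 1: x := y + z  -- replace 1 occurrence(s) of x with (y + z)
  => ( ( y + z ) * y ) <= 11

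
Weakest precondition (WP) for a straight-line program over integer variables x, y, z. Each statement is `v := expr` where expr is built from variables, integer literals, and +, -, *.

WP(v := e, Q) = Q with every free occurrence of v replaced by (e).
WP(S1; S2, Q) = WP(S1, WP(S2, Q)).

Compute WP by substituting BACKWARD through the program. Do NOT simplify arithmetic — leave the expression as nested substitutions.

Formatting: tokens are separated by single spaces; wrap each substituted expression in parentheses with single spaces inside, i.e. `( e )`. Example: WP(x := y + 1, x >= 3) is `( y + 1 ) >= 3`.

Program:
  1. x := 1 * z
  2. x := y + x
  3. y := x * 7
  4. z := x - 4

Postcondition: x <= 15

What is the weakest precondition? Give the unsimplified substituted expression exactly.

Answer: ( y + ( 1 * z ) ) <= 15

Derivation:
post: x <= 15
stmt 4: z := x - 4  -- replace 0 occurrence(s) of z with (x - 4)
  => x <= 15
stmt 3: y := x * 7  -- replace 0 occurrence(s) of y with (x * 7)
  => x <= 15
stmt 2: x := y + x  -- replace 1 occurrence(s) of x with (y + x)
  => ( y + x ) <= 15
stmt 1: x := 1 * z  -- replace 1 occurrence(s) of x with (1 * z)
  => ( y + ( 1 * z ) ) <= 15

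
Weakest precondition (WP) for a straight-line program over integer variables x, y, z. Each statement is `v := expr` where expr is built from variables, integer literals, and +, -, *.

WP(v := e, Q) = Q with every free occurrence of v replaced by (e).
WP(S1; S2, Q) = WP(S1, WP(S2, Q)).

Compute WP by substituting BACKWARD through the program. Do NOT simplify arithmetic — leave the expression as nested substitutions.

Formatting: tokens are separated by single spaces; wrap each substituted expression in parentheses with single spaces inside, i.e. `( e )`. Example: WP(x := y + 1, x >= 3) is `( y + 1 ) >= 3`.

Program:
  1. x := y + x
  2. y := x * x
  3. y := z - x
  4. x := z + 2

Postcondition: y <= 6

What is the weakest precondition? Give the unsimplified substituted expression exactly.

Answer: ( z - ( y + x ) ) <= 6

Derivation:
post: y <= 6
stmt 4: x := z + 2  -- replace 0 occurrence(s) of x with (z + 2)
  => y <= 6
stmt 3: y := z - x  -- replace 1 occurrence(s) of y with (z - x)
  => ( z - x ) <= 6
stmt 2: y := x * x  -- replace 0 occurrence(s) of y with (x * x)
  => ( z - x ) <= 6
stmt 1: x := y + x  -- replace 1 occurrence(s) of x with (y + x)
  => ( z - ( y + x ) ) <= 6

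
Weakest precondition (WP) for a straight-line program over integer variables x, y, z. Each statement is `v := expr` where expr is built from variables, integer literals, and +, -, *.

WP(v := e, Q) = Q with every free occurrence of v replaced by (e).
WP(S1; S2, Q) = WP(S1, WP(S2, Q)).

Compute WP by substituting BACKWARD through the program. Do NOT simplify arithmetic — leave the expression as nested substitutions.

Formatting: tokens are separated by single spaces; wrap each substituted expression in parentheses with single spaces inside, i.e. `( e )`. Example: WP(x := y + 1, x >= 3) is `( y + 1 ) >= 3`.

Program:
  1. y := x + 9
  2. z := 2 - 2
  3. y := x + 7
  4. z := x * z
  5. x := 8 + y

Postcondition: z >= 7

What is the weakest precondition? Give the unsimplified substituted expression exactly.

post: z >= 7
stmt 5: x := 8 + y  -- replace 0 occurrence(s) of x with (8 + y)
  => z >= 7
stmt 4: z := x * z  -- replace 1 occurrence(s) of z with (x * z)
  => ( x * z ) >= 7
stmt 3: y := x + 7  -- replace 0 occurrence(s) of y with (x + 7)
  => ( x * z ) >= 7
stmt 2: z := 2 - 2  -- replace 1 occurrence(s) of z with (2 - 2)
  => ( x * ( 2 - 2 ) ) >= 7
stmt 1: y := x + 9  -- replace 0 occurrence(s) of y with (x + 9)
  => ( x * ( 2 - 2 ) ) >= 7

Answer: ( x * ( 2 - 2 ) ) >= 7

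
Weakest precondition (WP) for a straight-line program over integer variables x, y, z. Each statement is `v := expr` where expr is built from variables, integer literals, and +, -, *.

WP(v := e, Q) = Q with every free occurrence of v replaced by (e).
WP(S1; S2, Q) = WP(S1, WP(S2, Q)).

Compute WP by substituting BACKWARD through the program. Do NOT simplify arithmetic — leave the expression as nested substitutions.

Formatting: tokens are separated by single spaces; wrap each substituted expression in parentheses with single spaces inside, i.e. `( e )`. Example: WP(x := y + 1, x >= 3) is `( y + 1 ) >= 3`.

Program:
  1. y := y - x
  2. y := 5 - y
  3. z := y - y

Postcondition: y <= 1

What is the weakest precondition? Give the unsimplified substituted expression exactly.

post: y <= 1
stmt 3: z := y - y  -- replace 0 occurrence(s) of z with (y - y)
  => y <= 1
stmt 2: y := 5 - y  -- replace 1 occurrence(s) of y with (5 - y)
  => ( 5 - y ) <= 1
stmt 1: y := y - x  -- replace 1 occurrence(s) of y with (y - x)
  => ( 5 - ( y - x ) ) <= 1

Answer: ( 5 - ( y - x ) ) <= 1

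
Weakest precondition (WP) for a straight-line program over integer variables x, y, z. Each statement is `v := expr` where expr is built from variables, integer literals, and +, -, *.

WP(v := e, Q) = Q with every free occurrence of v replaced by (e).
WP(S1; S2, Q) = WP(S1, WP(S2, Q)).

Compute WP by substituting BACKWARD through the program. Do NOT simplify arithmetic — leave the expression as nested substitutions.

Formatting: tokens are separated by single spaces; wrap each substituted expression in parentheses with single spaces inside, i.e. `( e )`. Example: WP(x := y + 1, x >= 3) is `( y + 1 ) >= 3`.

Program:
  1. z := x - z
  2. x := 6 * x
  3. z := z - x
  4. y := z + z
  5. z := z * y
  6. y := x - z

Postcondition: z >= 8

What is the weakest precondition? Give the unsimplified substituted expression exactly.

Answer: ( ( ( x - z ) - ( 6 * x ) ) * ( ( ( x - z ) - ( 6 * x ) ) + ( ( x - z ) - ( 6 * x ) ) ) ) >= 8

Derivation:
post: z >= 8
stmt 6: y := x - z  -- replace 0 occurrence(s) of y with (x - z)
  => z >= 8
stmt 5: z := z * y  -- replace 1 occurrence(s) of z with (z * y)
  => ( z * y ) >= 8
stmt 4: y := z + z  -- replace 1 occurrence(s) of y with (z + z)
  => ( z * ( z + z ) ) >= 8
stmt 3: z := z - x  -- replace 3 occurrence(s) of z with (z - x)
  => ( ( z - x ) * ( ( z - x ) + ( z - x ) ) ) >= 8
stmt 2: x := 6 * x  -- replace 3 occurrence(s) of x with (6 * x)
  => ( ( z - ( 6 * x ) ) * ( ( z - ( 6 * x ) ) + ( z - ( 6 * x ) ) ) ) >= 8
stmt 1: z := x - z  -- replace 3 occurrence(s) of z with (x - z)
  => ( ( ( x - z ) - ( 6 * x ) ) * ( ( ( x - z ) - ( 6 * x ) ) + ( ( x - z ) - ( 6 * x ) ) ) ) >= 8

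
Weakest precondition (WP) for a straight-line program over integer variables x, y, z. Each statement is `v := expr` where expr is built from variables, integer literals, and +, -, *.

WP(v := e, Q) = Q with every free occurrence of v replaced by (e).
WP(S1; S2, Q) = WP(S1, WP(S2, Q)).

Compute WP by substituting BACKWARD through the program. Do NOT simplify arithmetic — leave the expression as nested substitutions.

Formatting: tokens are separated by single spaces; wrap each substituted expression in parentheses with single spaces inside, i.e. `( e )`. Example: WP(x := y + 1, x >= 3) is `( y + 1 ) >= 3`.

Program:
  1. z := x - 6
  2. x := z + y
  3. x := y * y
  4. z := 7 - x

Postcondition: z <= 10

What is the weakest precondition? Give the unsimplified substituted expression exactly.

Answer: ( 7 - ( y * y ) ) <= 10

Derivation:
post: z <= 10
stmt 4: z := 7 - x  -- replace 1 occurrence(s) of z with (7 - x)
  => ( 7 - x ) <= 10
stmt 3: x := y * y  -- replace 1 occurrence(s) of x with (y * y)
  => ( 7 - ( y * y ) ) <= 10
stmt 2: x := z + y  -- replace 0 occurrence(s) of x with (z + y)
  => ( 7 - ( y * y ) ) <= 10
stmt 1: z := x - 6  -- replace 0 occurrence(s) of z with (x - 6)
  => ( 7 - ( y * y ) ) <= 10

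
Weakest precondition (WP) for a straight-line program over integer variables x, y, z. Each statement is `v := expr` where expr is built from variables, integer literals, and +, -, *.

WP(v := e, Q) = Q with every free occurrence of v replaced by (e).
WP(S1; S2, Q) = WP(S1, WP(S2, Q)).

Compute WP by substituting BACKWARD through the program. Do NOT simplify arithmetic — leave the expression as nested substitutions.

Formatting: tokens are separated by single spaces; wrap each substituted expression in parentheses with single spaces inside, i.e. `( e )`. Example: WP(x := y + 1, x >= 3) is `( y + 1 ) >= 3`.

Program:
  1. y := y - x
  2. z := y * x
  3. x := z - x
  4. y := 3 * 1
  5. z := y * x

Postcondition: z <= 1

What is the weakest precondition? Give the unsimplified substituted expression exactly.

post: z <= 1
stmt 5: z := y * x  -- replace 1 occurrence(s) of z with (y * x)
  => ( y * x ) <= 1
stmt 4: y := 3 * 1  -- replace 1 occurrence(s) of y with (3 * 1)
  => ( ( 3 * 1 ) * x ) <= 1
stmt 3: x := z - x  -- replace 1 occurrence(s) of x with (z - x)
  => ( ( 3 * 1 ) * ( z - x ) ) <= 1
stmt 2: z := y * x  -- replace 1 occurrence(s) of z with (y * x)
  => ( ( 3 * 1 ) * ( ( y * x ) - x ) ) <= 1
stmt 1: y := y - x  -- replace 1 occurrence(s) of y with (y - x)
  => ( ( 3 * 1 ) * ( ( ( y - x ) * x ) - x ) ) <= 1

Answer: ( ( 3 * 1 ) * ( ( ( y - x ) * x ) - x ) ) <= 1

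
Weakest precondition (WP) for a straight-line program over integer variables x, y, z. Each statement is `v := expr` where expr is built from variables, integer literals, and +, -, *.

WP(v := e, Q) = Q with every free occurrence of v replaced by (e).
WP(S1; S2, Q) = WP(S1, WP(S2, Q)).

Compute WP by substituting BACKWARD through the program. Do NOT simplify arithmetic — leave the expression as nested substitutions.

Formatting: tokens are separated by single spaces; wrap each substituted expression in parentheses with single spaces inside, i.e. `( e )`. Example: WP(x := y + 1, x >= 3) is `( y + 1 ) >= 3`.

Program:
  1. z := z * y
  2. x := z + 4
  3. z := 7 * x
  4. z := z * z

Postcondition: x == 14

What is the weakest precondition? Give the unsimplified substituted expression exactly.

post: x == 14
stmt 4: z := z * z  -- replace 0 occurrence(s) of z with (z * z)
  => x == 14
stmt 3: z := 7 * x  -- replace 0 occurrence(s) of z with (7 * x)
  => x == 14
stmt 2: x := z + 4  -- replace 1 occurrence(s) of x with (z + 4)
  => ( z + 4 ) == 14
stmt 1: z := z * y  -- replace 1 occurrence(s) of z with (z * y)
  => ( ( z * y ) + 4 ) == 14

Answer: ( ( z * y ) + 4 ) == 14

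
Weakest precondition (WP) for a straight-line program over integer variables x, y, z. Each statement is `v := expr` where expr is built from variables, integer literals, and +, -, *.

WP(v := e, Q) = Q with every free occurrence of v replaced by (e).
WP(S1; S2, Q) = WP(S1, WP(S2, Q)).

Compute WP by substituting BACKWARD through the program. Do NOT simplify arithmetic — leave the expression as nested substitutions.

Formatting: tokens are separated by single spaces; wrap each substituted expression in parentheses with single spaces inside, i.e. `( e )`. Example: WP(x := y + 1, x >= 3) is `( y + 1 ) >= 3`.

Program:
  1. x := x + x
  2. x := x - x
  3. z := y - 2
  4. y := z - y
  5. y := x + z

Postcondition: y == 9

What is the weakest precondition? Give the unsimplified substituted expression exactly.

post: y == 9
stmt 5: y := x + z  -- replace 1 occurrence(s) of y with (x + z)
  => ( x + z ) == 9
stmt 4: y := z - y  -- replace 0 occurrence(s) of y with (z - y)
  => ( x + z ) == 9
stmt 3: z := y - 2  -- replace 1 occurrence(s) of z with (y - 2)
  => ( x + ( y - 2 ) ) == 9
stmt 2: x := x - x  -- replace 1 occurrence(s) of x with (x - x)
  => ( ( x - x ) + ( y - 2 ) ) == 9
stmt 1: x := x + x  -- replace 2 occurrence(s) of x with (x + x)
  => ( ( ( x + x ) - ( x + x ) ) + ( y - 2 ) ) == 9

Answer: ( ( ( x + x ) - ( x + x ) ) + ( y - 2 ) ) == 9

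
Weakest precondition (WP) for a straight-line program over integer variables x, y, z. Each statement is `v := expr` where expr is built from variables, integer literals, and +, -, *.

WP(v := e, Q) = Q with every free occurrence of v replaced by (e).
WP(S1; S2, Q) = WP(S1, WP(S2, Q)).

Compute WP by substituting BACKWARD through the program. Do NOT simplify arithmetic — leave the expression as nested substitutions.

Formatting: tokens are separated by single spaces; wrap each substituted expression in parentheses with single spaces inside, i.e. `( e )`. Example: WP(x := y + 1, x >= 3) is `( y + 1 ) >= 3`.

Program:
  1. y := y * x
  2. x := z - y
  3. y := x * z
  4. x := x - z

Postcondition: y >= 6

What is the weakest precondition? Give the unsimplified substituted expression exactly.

Answer: ( ( z - ( y * x ) ) * z ) >= 6

Derivation:
post: y >= 6
stmt 4: x := x - z  -- replace 0 occurrence(s) of x with (x - z)
  => y >= 6
stmt 3: y := x * z  -- replace 1 occurrence(s) of y with (x * z)
  => ( x * z ) >= 6
stmt 2: x := z - y  -- replace 1 occurrence(s) of x with (z - y)
  => ( ( z - y ) * z ) >= 6
stmt 1: y := y * x  -- replace 1 occurrence(s) of y with (y * x)
  => ( ( z - ( y * x ) ) * z ) >= 6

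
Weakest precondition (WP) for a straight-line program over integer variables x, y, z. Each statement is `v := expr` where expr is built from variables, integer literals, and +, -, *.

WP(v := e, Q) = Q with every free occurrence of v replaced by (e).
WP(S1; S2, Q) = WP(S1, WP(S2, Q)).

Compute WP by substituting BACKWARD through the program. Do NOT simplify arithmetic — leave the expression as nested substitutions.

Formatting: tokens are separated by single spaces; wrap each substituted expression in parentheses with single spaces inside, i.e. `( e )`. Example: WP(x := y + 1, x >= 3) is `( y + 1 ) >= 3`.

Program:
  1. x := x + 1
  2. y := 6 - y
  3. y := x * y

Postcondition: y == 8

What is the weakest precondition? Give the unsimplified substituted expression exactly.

post: y == 8
stmt 3: y := x * y  -- replace 1 occurrence(s) of y with (x * y)
  => ( x * y ) == 8
stmt 2: y := 6 - y  -- replace 1 occurrence(s) of y with (6 - y)
  => ( x * ( 6 - y ) ) == 8
stmt 1: x := x + 1  -- replace 1 occurrence(s) of x with (x + 1)
  => ( ( x + 1 ) * ( 6 - y ) ) == 8

Answer: ( ( x + 1 ) * ( 6 - y ) ) == 8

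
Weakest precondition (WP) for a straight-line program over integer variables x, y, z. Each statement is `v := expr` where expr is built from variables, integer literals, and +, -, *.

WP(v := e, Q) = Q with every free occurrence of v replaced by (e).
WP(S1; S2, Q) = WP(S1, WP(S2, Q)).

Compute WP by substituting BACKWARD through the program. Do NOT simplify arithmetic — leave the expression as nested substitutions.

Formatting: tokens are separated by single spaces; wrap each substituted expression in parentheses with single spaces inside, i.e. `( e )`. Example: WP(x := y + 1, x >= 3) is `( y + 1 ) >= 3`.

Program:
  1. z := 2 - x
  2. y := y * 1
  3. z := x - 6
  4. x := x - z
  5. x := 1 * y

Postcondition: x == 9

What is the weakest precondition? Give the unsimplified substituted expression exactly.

post: x == 9
stmt 5: x := 1 * y  -- replace 1 occurrence(s) of x with (1 * y)
  => ( 1 * y ) == 9
stmt 4: x := x - z  -- replace 0 occurrence(s) of x with (x - z)
  => ( 1 * y ) == 9
stmt 3: z := x - 6  -- replace 0 occurrence(s) of z with (x - 6)
  => ( 1 * y ) == 9
stmt 2: y := y * 1  -- replace 1 occurrence(s) of y with (y * 1)
  => ( 1 * ( y * 1 ) ) == 9
stmt 1: z := 2 - x  -- replace 0 occurrence(s) of z with (2 - x)
  => ( 1 * ( y * 1 ) ) == 9

Answer: ( 1 * ( y * 1 ) ) == 9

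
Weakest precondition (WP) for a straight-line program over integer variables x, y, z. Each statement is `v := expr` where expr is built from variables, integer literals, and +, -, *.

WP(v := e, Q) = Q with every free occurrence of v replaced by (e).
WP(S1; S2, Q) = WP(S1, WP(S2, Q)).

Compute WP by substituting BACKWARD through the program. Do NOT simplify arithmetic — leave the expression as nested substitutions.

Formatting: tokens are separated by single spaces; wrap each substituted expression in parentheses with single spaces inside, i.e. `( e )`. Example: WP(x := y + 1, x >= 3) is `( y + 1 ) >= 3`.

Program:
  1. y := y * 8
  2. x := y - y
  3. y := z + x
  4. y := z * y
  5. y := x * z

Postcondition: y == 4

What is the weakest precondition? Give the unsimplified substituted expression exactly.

Answer: ( ( ( y * 8 ) - ( y * 8 ) ) * z ) == 4

Derivation:
post: y == 4
stmt 5: y := x * z  -- replace 1 occurrence(s) of y with (x * z)
  => ( x * z ) == 4
stmt 4: y := z * y  -- replace 0 occurrence(s) of y with (z * y)
  => ( x * z ) == 4
stmt 3: y := z + x  -- replace 0 occurrence(s) of y with (z + x)
  => ( x * z ) == 4
stmt 2: x := y - y  -- replace 1 occurrence(s) of x with (y - y)
  => ( ( y - y ) * z ) == 4
stmt 1: y := y * 8  -- replace 2 occurrence(s) of y with (y * 8)
  => ( ( ( y * 8 ) - ( y * 8 ) ) * z ) == 4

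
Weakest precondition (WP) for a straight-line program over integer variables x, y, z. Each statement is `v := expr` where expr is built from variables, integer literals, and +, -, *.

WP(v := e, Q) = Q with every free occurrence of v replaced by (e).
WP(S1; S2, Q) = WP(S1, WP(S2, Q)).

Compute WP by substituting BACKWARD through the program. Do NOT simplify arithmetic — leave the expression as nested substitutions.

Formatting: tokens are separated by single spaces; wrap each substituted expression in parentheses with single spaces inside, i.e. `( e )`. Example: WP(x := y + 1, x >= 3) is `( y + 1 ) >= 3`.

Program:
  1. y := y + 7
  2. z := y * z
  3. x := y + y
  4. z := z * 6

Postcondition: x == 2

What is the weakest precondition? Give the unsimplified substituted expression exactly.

Answer: ( ( y + 7 ) + ( y + 7 ) ) == 2

Derivation:
post: x == 2
stmt 4: z := z * 6  -- replace 0 occurrence(s) of z with (z * 6)
  => x == 2
stmt 3: x := y + y  -- replace 1 occurrence(s) of x with (y + y)
  => ( y + y ) == 2
stmt 2: z := y * z  -- replace 0 occurrence(s) of z with (y * z)
  => ( y + y ) == 2
stmt 1: y := y + 7  -- replace 2 occurrence(s) of y with (y + 7)
  => ( ( y + 7 ) + ( y + 7 ) ) == 2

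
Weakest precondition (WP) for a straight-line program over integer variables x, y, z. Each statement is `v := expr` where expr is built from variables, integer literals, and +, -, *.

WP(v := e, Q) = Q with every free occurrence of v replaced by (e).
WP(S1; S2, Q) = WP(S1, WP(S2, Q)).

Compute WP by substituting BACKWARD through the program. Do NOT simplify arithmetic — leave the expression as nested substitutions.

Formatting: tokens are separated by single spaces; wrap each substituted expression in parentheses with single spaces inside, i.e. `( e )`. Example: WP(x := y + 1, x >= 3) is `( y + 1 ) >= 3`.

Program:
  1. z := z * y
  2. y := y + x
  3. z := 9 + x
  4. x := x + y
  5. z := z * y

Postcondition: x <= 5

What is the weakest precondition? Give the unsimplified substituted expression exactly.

post: x <= 5
stmt 5: z := z * y  -- replace 0 occurrence(s) of z with (z * y)
  => x <= 5
stmt 4: x := x + y  -- replace 1 occurrence(s) of x with (x + y)
  => ( x + y ) <= 5
stmt 3: z := 9 + x  -- replace 0 occurrence(s) of z with (9 + x)
  => ( x + y ) <= 5
stmt 2: y := y + x  -- replace 1 occurrence(s) of y with (y + x)
  => ( x + ( y + x ) ) <= 5
stmt 1: z := z * y  -- replace 0 occurrence(s) of z with (z * y)
  => ( x + ( y + x ) ) <= 5

Answer: ( x + ( y + x ) ) <= 5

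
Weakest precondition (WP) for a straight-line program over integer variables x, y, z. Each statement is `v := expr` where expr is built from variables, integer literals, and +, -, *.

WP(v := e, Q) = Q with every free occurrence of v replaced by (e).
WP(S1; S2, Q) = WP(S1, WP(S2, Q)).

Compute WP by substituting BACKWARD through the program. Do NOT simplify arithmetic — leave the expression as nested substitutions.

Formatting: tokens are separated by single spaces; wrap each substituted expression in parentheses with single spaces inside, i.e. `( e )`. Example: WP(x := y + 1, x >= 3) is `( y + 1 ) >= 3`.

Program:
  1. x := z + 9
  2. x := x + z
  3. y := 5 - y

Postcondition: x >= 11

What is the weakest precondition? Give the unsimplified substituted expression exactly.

post: x >= 11
stmt 3: y := 5 - y  -- replace 0 occurrence(s) of y with (5 - y)
  => x >= 11
stmt 2: x := x + z  -- replace 1 occurrence(s) of x with (x + z)
  => ( x + z ) >= 11
stmt 1: x := z + 9  -- replace 1 occurrence(s) of x with (z + 9)
  => ( ( z + 9 ) + z ) >= 11

Answer: ( ( z + 9 ) + z ) >= 11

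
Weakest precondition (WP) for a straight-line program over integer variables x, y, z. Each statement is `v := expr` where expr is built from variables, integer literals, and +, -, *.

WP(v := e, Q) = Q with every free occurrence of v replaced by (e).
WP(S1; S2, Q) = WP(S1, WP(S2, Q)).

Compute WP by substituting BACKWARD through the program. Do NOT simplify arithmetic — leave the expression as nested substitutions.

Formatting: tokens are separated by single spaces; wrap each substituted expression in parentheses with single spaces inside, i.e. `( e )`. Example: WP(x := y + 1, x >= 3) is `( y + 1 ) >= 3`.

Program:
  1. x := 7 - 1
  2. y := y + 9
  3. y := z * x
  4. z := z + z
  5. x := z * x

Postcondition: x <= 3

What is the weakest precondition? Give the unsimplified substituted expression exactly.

Answer: ( ( z + z ) * ( 7 - 1 ) ) <= 3

Derivation:
post: x <= 3
stmt 5: x := z * x  -- replace 1 occurrence(s) of x with (z * x)
  => ( z * x ) <= 3
stmt 4: z := z + z  -- replace 1 occurrence(s) of z with (z + z)
  => ( ( z + z ) * x ) <= 3
stmt 3: y := z * x  -- replace 0 occurrence(s) of y with (z * x)
  => ( ( z + z ) * x ) <= 3
stmt 2: y := y + 9  -- replace 0 occurrence(s) of y with (y + 9)
  => ( ( z + z ) * x ) <= 3
stmt 1: x := 7 - 1  -- replace 1 occurrence(s) of x with (7 - 1)
  => ( ( z + z ) * ( 7 - 1 ) ) <= 3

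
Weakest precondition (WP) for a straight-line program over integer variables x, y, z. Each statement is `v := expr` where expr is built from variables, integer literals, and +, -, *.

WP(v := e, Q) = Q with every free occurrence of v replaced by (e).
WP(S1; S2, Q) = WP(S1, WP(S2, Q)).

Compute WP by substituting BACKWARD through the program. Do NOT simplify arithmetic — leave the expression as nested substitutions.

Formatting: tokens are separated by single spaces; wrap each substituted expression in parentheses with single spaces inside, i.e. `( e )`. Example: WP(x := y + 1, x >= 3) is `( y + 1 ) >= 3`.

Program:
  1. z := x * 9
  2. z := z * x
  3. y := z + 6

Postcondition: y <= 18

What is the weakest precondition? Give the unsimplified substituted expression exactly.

post: y <= 18
stmt 3: y := z + 6  -- replace 1 occurrence(s) of y with (z + 6)
  => ( z + 6 ) <= 18
stmt 2: z := z * x  -- replace 1 occurrence(s) of z with (z * x)
  => ( ( z * x ) + 6 ) <= 18
stmt 1: z := x * 9  -- replace 1 occurrence(s) of z with (x * 9)
  => ( ( ( x * 9 ) * x ) + 6 ) <= 18

Answer: ( ( ( x * 9 ) * x ) + 6 ) <= 18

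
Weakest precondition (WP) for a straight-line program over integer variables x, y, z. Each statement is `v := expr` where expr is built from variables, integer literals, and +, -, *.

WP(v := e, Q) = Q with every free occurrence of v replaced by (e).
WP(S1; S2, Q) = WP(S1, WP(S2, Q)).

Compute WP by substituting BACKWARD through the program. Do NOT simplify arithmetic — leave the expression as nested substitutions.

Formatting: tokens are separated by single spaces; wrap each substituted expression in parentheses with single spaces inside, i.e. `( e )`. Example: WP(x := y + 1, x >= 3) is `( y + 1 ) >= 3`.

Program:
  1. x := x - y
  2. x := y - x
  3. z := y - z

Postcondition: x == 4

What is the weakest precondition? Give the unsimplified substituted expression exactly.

Answer: ( y - ( x - y ) ) == 4

Derivation:
post: x == 4
stmt 3: z := y - z  -- replace 0 occurrence(s) of z with (y - z)
  => x == 4
stmt 2: x := y - x  -- replace 1 occurrence(s) of x with (y - x)
  => ( y - x ) == 4
stmt 1: x := x - y  -- replace 1 occurrence(s) of x with (x - y)
  => ( y - ( x - y ) ) == 4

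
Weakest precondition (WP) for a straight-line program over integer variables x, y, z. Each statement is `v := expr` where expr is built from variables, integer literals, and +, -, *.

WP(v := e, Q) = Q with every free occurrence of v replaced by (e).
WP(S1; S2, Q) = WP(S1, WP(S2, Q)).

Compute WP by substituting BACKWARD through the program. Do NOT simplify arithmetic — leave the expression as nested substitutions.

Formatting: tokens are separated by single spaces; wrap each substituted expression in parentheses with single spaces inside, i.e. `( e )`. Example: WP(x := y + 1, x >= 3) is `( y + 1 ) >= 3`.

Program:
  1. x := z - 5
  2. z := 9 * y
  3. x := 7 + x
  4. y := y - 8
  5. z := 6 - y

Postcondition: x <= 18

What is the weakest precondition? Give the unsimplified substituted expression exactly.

Answer: ( 7 + ( z - 5 ) ) <= 18

Derivation:
post: x <= 18
stmt 5: z := 6 - y  -- replace 0 occurrence(s) of z with (6 - y)
  => x <= 18
stmt 4: y := y - 8  -- replace 0 occurrence(s) of y with (y - 8)
  => x <= 18
stmt 3: x := 7 + x  -- replace 1 occurrence(s) of x with (7 + x)
  => ( 7 + x ) <= 18
stmt 2: z := 9 * y  -- replace 0 occurrence(s) of z with (9 * y)
  => ( 7 + x ) <= 18
stmt 1: x := z - 5  -- replace 1 occurrence(s) of x with (z - 5)
  => ( 7 + ( z - 5 ) ) <= 18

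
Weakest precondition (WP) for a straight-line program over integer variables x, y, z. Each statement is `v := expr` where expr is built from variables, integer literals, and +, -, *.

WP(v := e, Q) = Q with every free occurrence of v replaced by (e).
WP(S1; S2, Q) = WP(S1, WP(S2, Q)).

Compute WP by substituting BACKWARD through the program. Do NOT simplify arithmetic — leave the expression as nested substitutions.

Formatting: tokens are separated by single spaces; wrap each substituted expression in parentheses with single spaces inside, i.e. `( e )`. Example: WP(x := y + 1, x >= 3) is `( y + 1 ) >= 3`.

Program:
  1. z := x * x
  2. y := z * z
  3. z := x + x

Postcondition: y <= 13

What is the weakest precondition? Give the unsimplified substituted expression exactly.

Answer: ( ( x * x ) * ( x * x ) ) <= 13

Derivation:
post: y <= 13
stmt 3: z := x + x  -- replace 0 occurrence(s) of z with (x + x)
  => y <= 13
stmt 2: y := z * z  -- replace 1 occurrence(s) of y with (z * z)
  => ( z * z ) <= 13
stmt 1: z := x * x  -- replace 2 occurrence(s) of z with (x * x)
  => ( ( x * x ) * ( x * x ) ) <= 13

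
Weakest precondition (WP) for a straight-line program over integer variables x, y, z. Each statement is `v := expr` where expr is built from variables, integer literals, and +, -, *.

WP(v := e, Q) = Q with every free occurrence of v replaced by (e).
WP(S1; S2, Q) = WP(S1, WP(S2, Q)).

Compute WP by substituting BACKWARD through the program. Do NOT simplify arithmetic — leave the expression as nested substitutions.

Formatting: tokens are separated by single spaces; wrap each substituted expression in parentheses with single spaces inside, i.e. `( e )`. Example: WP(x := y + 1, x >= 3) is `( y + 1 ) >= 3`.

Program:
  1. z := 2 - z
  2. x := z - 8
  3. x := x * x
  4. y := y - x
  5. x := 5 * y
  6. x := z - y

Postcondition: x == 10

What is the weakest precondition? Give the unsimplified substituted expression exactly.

post: x == 10
stmt 6: x := z - y  -- replace 1 occurrence(s) of x with (z - y)
  => ( z - y ) == 10
stmt 5: x := 5 * y  -- replace 0 occurrence(s) of x with (5 * y)
  => ( z - y ) == 10
stmt 4: y := y - x  -- replace 1 occurrence(s) of y with (y - x)
  => ( z - ( y - x ) ) == 10
stmt 3: x := x * x  -- replace 1 occurrence(s) of x with (x * x)
  => ( z - ( y - ( x * x ) ) ) == 10
stmt 2: x := z - 8  -- replace 2 occurrence(s) of x with (z - 8)
  => ( z - ( y - ( ( z - 8 ) * ( z - 8 ) ) ) ) == 10
stmt 1: z := 2 - z  -- replace 3 occurrence(s) of z with (2 - z)
  => ( ( 2 - z ) - ( y - ( ( ( 2 - z ) - 8 ) * ( ( 2 - z ) - 8 ) ) ) ) == 10

Answer: ( ( 2 - z ) - ( y - ( ( ( 2 - z ) - 8 ) * ( ( 2 - z ) - 8 ) ) ) ) == 10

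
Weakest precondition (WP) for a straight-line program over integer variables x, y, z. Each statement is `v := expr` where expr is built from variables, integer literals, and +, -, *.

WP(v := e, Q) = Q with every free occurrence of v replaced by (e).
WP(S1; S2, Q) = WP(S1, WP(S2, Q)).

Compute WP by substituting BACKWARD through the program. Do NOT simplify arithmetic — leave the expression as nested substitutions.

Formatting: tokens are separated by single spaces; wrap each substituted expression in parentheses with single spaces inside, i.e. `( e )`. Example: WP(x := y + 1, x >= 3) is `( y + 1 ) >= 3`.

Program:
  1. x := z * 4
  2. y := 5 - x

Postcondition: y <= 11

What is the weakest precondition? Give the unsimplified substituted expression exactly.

Answer: ( 5 - ( z * 4 ) ) <= 11

Derivation:
post: y <= 11
stmt 2: y := 5 - x  -- replace 1 occurrence(s) of y with (5 - x)
  => ( 5 - x ) <= 11
stmt 1: x := z * 4  -- replace 1 occurrence(s) of x with (z * 4)
  => ( 5 - ( z * 4 ) ) <= 11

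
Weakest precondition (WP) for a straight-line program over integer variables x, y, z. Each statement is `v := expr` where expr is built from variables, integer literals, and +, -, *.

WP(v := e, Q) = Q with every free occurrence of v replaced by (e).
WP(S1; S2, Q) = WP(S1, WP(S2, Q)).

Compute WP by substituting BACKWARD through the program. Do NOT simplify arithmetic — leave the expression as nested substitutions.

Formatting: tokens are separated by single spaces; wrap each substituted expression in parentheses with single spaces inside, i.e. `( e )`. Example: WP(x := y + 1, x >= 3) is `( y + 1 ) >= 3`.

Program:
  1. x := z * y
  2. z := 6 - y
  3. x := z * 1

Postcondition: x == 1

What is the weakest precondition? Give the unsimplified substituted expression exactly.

post: x == 1
stmt 3: x := z * 1  -- replace 1 occurrence(s) of x with (z * 1)
  => ( z * 1 ) == 1
stmt 2: z := 6 - y  -- replace 1 occurrence(s) of z with (6 - y)
  => ( ( 6 - y ) * 1 ) == 1
stmt 1: x := z * y  -- replace 0 occurrence(s) of x with (z * y)
  => ( ( 6 - y ) * 1 ) == 1

Answer: ( ( 6 - y ) * 1 ) == 1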